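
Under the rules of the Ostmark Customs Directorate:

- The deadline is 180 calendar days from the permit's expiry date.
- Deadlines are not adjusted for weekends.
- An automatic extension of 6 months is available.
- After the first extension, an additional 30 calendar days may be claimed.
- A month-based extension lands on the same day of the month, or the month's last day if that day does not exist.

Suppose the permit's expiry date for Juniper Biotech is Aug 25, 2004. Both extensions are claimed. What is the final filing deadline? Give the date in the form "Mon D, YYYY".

Sep 20, 2005

From Aug 25, 2004, 180 calendar days later is Feb 21, 2005.
No adjustment is made for weekends or holidays, so Feb 21, 2005 stands.
Add 6 months to Feb 21, 2005: Aug 21, 2005.
Aug 21, 2005 falls on a Sunday. The rules make no weekend/holiday allowance, so it remains Aug 21, 2005.
Add the 30 calendar-day extension to Aug 21, 2005: Sep 20, 2005.
Sep 20, 2005 falls on a Tuesday. The rules make no weekend/holiday allowance, so it remains Sep 20, 2005.
Final deadline: Sep 20, 2005.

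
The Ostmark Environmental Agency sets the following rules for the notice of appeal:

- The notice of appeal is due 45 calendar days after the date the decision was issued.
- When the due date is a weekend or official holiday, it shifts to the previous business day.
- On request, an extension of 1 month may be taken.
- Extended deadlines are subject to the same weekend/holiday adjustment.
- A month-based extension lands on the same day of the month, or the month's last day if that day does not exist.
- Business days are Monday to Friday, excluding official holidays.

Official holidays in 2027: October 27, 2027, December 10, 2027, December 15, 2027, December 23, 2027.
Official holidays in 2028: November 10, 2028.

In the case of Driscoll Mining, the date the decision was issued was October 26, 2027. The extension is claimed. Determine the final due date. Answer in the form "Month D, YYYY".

January 7, 2028

45 calendar days after October 26, 2027 is December 10, 2027.
December 10, 2027 falls on a listed holiday. Rolling to the preceding business day gives December 9, 2027, a Thursday.
Applying the 1 month extension: 1 month after December 9, 2027 is January 9, 2028.
January 9, 2028 is a Sunday; the preceding business day is January 7, 2028 (Friday).
So the filing is due January 7, 2028.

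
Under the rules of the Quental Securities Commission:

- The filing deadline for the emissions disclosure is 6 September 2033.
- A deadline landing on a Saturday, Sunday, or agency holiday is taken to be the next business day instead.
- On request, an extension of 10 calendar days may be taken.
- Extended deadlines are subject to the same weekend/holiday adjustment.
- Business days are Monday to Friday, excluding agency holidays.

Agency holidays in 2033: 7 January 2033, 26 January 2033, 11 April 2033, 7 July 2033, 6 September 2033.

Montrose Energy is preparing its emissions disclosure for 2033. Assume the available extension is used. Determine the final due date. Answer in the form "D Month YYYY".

19 September 2033

Start from the fixed due date, 6 September 2033.
6 September 2033 is a listed holiday, so it moves to the next business day, 7 September 2033 (Wednesday).
With the 10-day extension, 7 September 2033 becomes 17 September 2033.
17 September 2033 is a Saturday; the next business day is 19 September 2033 (Monday).
So the filing is due 19 September 2033.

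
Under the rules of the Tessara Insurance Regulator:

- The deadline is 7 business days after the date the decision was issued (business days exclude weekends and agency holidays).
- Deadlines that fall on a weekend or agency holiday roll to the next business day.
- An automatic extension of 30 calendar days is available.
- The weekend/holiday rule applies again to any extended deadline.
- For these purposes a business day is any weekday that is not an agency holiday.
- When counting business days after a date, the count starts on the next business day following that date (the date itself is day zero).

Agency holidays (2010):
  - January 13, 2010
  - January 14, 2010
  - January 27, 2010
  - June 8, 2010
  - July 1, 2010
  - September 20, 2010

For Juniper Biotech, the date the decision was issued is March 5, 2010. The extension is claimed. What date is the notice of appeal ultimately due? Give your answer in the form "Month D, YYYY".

April 15, 2010

Starting the day after March 5, 2010 and counting 7 business days lands on March 16, 2010.
March 16, 2010 falls on a Tuesday, which is a business day, so no adjustment is needed.
Applying the 30-calendar-day extension: March 16, 2010 + 30 days = April 15, 2010.
April 15, 2010 (Thursday) is already a business day.
Final deadline: April 15, 2010.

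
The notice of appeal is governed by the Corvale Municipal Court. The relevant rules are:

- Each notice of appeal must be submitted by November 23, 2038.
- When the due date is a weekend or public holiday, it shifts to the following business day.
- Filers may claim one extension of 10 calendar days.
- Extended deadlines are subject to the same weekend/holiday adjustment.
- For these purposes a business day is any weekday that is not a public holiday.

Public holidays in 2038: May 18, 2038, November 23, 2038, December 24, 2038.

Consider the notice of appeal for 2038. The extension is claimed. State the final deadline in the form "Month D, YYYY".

December 6, 2038

The stated deadline is November 23, 2038.
November 23, 2038 is a listed holiday, so it moves to the next business day, November 24, 2038 (Wednesday).
With the 10-day extension, November 24, 2038 becomes December 4, 2038.
December 4, 2038 is a Saturday, so it moves to the next business day, December 6, 2038 (Monday).
Deadline: December 6, 2038.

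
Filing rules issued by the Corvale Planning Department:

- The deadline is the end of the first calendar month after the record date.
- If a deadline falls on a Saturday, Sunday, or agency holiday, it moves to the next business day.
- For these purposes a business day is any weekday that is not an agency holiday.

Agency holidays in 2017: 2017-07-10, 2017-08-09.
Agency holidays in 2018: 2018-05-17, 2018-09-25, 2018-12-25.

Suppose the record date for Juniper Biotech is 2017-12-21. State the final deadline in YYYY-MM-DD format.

2018-01-31

The first month after 2017-12-21 is January 2018, whose last day is 2018-01-31.
2018-01-31 falls on a Wednesday, which is a business day, so no adjustment is needed.
Deadline: 2018-01-31.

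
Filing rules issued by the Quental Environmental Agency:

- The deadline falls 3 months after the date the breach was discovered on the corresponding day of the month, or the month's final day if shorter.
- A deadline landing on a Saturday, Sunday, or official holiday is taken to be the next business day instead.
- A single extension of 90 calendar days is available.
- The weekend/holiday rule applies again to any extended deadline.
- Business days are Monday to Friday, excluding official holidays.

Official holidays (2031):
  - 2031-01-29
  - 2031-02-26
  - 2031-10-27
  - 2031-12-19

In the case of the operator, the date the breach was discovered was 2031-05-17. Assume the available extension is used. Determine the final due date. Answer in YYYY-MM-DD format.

2031-11-17

Moving 3 months forward from 2031-05-17 on the corresponding day gives 2031-08-17.
2031-08-17 falls on a Sunday. Rolling to the next business day gives 2031-08-18, a Monday.
With the 90-day extension, 2031-08-18 becomes 2031-11-16.
2031-11-16 is a Sunday, so it moves to the next business day, 2031-11-17 (Monday).
Final deadline: 2031-11-17.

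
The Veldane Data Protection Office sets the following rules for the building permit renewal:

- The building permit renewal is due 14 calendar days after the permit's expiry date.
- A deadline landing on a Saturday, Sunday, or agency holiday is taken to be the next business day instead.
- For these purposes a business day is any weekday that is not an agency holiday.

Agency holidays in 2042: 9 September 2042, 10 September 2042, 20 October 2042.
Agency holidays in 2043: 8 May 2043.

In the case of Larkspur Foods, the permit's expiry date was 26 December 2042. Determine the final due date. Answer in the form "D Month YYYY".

From 26 December 2042, 14 calendar days later is 9 January 2043.
Since 9 January 2043 is a Friday and not a holiday, the date is unchanged.
So the filing is due 9 January 2043.

9 January 2043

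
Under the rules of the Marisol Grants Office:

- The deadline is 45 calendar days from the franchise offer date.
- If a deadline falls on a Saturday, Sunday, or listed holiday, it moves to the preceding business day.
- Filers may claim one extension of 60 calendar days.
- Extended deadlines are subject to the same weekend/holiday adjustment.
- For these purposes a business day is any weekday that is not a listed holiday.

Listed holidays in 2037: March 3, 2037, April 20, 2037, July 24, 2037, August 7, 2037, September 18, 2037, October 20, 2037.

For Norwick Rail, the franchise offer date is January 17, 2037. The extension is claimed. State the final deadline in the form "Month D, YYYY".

Adding 45 calendar days to January 17, 2037 gives March 3, 2037.
March 3, 2037 is a listed holiday; the preceding business day is March 2, 2037 (Monday).
Applying the 60-calendar-day extension: March 2, 2037 + 60 days = May 1, 2037.
May 1, 2037 is a Friday and not a listed holiday, so it stands.
Deadline: May 1, 2037.

May 1, 2037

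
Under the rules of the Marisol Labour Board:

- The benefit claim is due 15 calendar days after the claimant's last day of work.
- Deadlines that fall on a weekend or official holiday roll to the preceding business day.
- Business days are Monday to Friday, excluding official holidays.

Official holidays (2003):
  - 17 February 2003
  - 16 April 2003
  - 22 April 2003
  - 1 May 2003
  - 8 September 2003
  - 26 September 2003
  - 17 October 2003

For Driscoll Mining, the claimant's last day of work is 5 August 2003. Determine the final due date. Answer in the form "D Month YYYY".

20 August 2003

Adding 15 calendar days to 5 August 2003 gives 20 August 2003.
20 August 2003 (Wednesday) is already a business day.
Final deadline: 20 August 2003.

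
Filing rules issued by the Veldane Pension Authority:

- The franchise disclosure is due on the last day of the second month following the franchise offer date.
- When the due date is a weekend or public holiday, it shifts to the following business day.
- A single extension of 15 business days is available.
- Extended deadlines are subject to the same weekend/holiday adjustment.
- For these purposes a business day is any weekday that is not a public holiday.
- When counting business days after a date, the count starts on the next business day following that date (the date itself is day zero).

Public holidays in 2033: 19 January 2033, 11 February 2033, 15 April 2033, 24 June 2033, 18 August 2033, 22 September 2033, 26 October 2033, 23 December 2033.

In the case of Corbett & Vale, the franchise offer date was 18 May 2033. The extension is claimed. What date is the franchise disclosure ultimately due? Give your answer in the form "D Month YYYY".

2 months after 18 May 2033 falls in July 2033; the last day of that month is 31 July 2033.
31 July 2033 is a Sunday, so it moves to the next business day, 1 August 2033 (Monday).
The 15-business-day extension runs from 1 August 2033 to 23 August 2033.
23 August 2033 is a Tuesday and not a listed holiday, so it stands.
The final due date is 23 August 2033.

23 August 2033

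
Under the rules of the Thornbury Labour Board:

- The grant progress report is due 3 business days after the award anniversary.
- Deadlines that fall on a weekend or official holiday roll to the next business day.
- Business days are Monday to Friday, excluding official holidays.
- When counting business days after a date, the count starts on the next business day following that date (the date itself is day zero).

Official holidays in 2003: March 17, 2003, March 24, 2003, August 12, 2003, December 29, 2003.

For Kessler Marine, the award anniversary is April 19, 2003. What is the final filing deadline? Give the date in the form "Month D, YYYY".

April 23, 2003

Starting the day after April 19, 2003 and counting 3 business days lands on April 23, 2003.
April 23, 2003 falls on a Wednesday, which is a business day, so no adjustment is needed.
So the filing is due April 23, 2003.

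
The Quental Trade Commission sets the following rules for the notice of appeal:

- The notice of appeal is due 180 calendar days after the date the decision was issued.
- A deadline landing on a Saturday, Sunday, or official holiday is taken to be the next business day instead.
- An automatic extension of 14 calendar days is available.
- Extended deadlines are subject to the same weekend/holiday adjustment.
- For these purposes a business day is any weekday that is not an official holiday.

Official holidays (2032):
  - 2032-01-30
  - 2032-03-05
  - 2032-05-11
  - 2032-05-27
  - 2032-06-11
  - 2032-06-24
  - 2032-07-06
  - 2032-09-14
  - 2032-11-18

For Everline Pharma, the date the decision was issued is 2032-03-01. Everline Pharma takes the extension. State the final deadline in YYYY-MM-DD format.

Trigger date 2032-03-01 + 180 calendar days = 2032-08-28.
2032-08-28 is a Saturday; the next business day is 2032-08-30 (Monday).
Add the 14 calendar-day extension to 2032-08-30: 2032-09-13.
2032-09-13 falls on a Monday, which is a business day, so no adjustment is needed.
Final deadline: 2032-09-13.

2032-09-13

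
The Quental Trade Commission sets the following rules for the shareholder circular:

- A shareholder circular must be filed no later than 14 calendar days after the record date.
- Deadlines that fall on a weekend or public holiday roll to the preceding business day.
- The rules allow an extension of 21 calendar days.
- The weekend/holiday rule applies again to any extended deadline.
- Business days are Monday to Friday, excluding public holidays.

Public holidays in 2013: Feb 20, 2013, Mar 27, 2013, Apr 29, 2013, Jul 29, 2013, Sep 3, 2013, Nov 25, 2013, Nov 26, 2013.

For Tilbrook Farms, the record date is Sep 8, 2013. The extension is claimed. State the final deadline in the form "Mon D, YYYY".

From Sep 8, 2013, 14 calendar days later is Sep 22, 2013.
Sep 22, 2013 is a Sunday; the preceding business day is Sep 20, 2013 (Friday).
The 21-calendar-day extension moves the deadline from Sep 20, 2013 to Oct 11, 2013.
Oct 11, 2013 falls on a Friday, which is a business day, so no adjustment is needed.
The final due date is Oct 11, 2013.

Oct 11, 2013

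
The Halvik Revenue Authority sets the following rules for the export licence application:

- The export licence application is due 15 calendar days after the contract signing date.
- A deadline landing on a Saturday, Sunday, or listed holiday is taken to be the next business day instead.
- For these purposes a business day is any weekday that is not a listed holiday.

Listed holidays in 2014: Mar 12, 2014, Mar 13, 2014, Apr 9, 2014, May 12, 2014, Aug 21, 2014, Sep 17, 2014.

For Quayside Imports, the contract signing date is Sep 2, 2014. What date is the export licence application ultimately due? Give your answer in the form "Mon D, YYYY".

Sep 18, 2014

Adding 15 calendar days to Sep 2, 2014 gives Sep 17, 2014.
Sep 17, 2014 falls on a listed holiday. Rolling to the next business day gives Sep 18, 2014, a Thursday.
Final deadline: Sep 18, 2014.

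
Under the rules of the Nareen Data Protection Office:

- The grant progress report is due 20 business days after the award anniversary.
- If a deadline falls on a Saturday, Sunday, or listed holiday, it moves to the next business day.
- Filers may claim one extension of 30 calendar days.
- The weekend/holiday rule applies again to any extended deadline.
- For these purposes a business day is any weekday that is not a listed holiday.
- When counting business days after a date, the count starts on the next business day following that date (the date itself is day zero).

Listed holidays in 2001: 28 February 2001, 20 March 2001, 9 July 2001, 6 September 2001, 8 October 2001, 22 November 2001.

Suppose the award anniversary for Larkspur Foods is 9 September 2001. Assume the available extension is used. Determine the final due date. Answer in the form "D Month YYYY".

Starting the day after 9 September 2001 and counting 20 business days lands on 5 October 2001.
5 October 2001 (Friday) is already a business day.
With the 30-day extension, 5 October 2001 becomes 4 November 2001.
4 November 2001 falls on a Sunday. Rolling to the next business day gives 5 November 2001, a Monday.
The final due date is 5 November 2001.

5 November 2001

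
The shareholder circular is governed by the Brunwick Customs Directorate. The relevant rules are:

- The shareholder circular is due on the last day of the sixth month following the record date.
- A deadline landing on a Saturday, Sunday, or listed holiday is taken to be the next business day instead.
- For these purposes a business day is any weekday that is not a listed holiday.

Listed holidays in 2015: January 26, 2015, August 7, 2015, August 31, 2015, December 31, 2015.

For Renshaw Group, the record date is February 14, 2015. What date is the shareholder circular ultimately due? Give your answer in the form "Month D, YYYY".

6 months after February 14, 2015 falls in August 2015; the last day of that month is August 31, 2015.
August 31, 2015 is a listed holiday; the next business day is September 1, 2015 (Tuesday).
Deadline: September 1, 2015.

September 1, 2015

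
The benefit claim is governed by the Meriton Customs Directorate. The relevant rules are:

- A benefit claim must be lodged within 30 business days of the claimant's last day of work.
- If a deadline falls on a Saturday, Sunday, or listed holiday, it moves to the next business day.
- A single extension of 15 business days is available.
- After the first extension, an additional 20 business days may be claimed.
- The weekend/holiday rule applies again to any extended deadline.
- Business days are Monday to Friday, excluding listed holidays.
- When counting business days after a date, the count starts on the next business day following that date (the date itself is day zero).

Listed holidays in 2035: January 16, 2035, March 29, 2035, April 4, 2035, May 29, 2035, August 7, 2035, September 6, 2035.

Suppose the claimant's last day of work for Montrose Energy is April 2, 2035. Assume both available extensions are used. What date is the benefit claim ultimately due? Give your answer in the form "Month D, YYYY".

July 4, 2035

Counting 30 business days after April 2, 2035 (skipping weekends and listed holidays) reaches May 15, 2035.
Since May 15, 2035 is a Tuesday and not a holiday, the date is unchanged.
Counting 15 further business days from May 15, 2035 reaches June 6, 2035.
Since June 6, 2035 is a Wednesday and not a holiday, the date is unchanged.
The 20-business-day extension runs from June 6, 2035 to July 4, 2035.
Since July 4, 2035 is a Wednesday and not a holiday, the date is unchanged.
Final deadline: July 4, 2035.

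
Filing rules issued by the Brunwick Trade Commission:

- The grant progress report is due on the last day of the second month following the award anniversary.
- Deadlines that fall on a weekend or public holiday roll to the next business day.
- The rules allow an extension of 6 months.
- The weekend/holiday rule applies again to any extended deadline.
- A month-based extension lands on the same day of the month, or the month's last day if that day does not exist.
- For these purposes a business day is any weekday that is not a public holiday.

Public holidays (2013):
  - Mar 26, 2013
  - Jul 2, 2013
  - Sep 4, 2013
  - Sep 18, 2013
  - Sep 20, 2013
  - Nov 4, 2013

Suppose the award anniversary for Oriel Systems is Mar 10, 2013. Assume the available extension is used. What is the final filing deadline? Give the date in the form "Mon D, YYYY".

Dec 2, 2013

The second month after Mar 10, 2013 is May 2013, whose last day is May 31, 2013.
Since May 31, 2013 is a Friday and not a holiday, the date is unchanged.
The 6 months extension carries May 31, 2013 to Nov 30, 2013 (day 31 does not exist in November, so the month's last day is used).
Because Nov 30, 2013 is a Saturday, the deadline becomes Dec 2, 2013 (Monday).
So the filing is due Dec 2, 2013.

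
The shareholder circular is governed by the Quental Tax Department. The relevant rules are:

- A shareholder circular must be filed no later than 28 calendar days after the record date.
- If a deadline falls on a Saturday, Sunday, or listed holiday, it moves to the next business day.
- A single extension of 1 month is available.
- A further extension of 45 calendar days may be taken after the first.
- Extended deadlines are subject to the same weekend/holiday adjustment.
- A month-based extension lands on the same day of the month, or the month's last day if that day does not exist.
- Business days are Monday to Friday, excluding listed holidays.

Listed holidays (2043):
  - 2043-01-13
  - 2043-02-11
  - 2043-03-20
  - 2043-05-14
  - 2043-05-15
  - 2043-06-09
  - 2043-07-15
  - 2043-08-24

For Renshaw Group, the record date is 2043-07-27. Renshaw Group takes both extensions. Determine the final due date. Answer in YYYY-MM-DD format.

2043-11-09

Adding 28 calendar days to 2043-07-27 gives 2043-08-24.
Because 2043-08-24 is a listed holiday, the deadline becomes 2043-08-25 (Tuesday).
Add 1 month to 2043-08-25: 2043-09-25.
2043-09-25 is a Friday and not a listed holiday, so it stands.
The 45-calendar-day extension moves the deadline from 2043-09-25 to 2043-11-09.
2043-11-09 falls on a Monday, which is a business day, so no adjustment is needed.
The final due date is 2043-11-09.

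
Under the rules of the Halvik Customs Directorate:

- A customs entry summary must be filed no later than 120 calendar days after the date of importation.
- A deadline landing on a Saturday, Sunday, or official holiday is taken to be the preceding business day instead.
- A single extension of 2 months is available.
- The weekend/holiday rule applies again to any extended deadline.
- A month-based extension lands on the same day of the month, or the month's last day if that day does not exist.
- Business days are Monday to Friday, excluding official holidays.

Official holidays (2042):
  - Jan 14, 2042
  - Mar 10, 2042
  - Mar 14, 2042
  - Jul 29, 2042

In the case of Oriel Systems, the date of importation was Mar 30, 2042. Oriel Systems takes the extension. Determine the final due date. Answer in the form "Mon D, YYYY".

Adding 120 calendar days to Mar 30, 2042 gives Jul 28, 2042.
Since Jul 28, 2042 is a Monday and not a holiday, the date is unchanged.
Add 2 months to Jul 28, 2042: Sep 28, 2042.
Because Sep 28, 2042 is a Sunday, the deadline becomes Sep 26, 2042 (Friday).
Final deadline: Sep 26, 2042.

Sep 26, 2042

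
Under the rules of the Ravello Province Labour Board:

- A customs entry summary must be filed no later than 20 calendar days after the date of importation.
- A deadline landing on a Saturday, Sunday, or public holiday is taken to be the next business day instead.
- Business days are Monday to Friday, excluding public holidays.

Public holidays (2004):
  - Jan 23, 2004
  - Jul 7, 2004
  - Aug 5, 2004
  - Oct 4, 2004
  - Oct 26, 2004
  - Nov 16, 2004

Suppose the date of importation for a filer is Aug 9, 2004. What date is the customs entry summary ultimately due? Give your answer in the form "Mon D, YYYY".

Aug 30, 2004

Adding 20 calendar days to Aug 9, 2004 gives Aug 29, 2004.
Aug 29, 2004 is a Sunday, so it moves to the next business day, Aug 30, 2004 (Monday).
The final due date is Aug 30, 2004.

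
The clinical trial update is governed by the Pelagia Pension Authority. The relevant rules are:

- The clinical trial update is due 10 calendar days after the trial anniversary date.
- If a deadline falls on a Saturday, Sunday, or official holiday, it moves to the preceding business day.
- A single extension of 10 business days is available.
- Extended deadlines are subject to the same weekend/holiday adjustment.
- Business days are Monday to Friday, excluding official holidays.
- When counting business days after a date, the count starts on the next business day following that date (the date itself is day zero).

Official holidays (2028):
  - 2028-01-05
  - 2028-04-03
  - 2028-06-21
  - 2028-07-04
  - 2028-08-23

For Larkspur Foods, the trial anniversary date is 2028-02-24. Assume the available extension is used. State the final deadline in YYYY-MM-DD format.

2028-03-17

Trigger date 2028-02-24 + 10 calendar days = 2028-03-05.
2028-03-05 falls on a Sunday. Rolling to the preceding business day gives 2028-03-03, a Friday.
Applying the 10-business-day extension: 10 business days after 2028-03-03 is 2028-03-17.
2028-03-17 (Friday) is already a business day.
Deadline: 2028-03-17.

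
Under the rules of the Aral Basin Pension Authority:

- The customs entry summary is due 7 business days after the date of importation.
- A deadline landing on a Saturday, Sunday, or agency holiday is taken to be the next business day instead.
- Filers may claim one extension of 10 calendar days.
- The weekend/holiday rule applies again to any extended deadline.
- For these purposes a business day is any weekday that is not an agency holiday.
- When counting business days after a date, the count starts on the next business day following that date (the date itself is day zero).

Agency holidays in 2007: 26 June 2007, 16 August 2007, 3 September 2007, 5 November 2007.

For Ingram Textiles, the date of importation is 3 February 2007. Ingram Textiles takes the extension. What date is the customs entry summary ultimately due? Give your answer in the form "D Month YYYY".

Starting the day after 3 February 2007 and counting 7 business days lands on 13 February 2007.
Since 13 February 2007 is a Tuesday and not a holiday, the date is unchanged.
Add the 10 calendar-day extension to 13 February 2007: 23 February 2007.
Since 23 February 2007 is a Friday and not a holiday, the date is unchanged.
So the filing is due 23 February 2007.

23 February 2007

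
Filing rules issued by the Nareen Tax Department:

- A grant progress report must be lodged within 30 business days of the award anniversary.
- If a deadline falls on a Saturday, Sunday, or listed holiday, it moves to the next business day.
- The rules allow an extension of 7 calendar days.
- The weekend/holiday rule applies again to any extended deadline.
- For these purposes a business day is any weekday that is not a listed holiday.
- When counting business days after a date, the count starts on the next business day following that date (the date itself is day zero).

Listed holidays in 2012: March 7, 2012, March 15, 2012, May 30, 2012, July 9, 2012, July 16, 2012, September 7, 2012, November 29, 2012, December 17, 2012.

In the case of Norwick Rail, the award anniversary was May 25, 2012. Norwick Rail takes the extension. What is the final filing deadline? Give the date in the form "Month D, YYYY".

30 business days after May 25, 2012, excluding weekends and holidays, is July 10, 2012.
July 10, 2012 is a Tuesday and not a listed holiday, so it stands.
Add the 7 calendar-day extension to July 10, 2012: July 17, 2012.
July 17, 2012 (Tuesday) is already a business day.
Final deadline: July 17, 2012.

July 17, 2012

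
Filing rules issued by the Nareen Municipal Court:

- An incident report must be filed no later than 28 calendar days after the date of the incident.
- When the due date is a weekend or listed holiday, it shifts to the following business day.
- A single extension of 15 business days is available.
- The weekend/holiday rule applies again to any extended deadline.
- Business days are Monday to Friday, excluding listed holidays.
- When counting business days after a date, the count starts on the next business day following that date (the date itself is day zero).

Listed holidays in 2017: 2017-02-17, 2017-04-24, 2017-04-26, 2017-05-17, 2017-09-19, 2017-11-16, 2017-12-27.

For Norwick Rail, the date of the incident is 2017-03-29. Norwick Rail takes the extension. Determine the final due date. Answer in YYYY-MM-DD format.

Adding 28 calendar days to 2017-03-29 gives 2017-04-26.
2017-04-26 is a listed holiday; the next business day is 2017-04-27 (Thursday).
Counting 15 further business days from 2017-04-27 reaches 2017-05-19.
2017-05-19 (Friday) is already a business day.
Deadline: 2017-05-19.

2017-05-19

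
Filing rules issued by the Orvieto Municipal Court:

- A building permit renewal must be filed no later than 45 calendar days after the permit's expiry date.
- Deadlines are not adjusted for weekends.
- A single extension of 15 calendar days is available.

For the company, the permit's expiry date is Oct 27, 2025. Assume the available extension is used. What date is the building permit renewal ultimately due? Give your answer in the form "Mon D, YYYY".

Adding 45 calendar days to Oct 27, 2025 gives Dec 11, 2025.
Dec 11, 2025 falls on a Thursday. The rules make no weekend/holiday allowance, so it remains Dec 11, 2025.
With the 15-day extension, Dec 11, 2025 becomes Dec 26, 2025.
Dec 26, 2025 is a Friday; no weekend or holiday adjustment applies.
Deadline: Dec 26, 2025.

Dec 26, 2025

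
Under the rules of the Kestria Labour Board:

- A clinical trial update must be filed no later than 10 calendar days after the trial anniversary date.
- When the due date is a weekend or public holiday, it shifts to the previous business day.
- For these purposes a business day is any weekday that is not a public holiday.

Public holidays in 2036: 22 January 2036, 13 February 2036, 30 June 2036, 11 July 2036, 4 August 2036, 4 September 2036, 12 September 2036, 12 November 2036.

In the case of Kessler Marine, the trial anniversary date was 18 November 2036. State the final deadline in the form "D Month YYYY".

28 November 2036

From 18 November 2036, 10 calendar days later is 28 November 2036.
28 November 2036 (Friday) is already a business day.
Final deadline: 28 November 2036.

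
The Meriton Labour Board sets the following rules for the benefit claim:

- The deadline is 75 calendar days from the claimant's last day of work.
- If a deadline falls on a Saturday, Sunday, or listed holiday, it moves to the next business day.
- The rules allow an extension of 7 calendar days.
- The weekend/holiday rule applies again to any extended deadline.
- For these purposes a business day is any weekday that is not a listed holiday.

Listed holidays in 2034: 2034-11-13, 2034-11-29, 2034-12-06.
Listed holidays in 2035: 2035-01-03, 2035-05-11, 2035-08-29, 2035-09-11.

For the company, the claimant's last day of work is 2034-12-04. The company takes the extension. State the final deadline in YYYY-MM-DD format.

2035-02-26

From 2034-12-04, 75 calendar days later is 2035-02-17.
Because 2035-02-17 is a Saturday, the deadline becomes 2035-02-19 (Monday).
The 7-calendar-day extension moves the deadline from 2035-02-19 to 2035-02-26.
2035-02-26 is a Monday and not a listed holiday, so it stands.
Deadline: 2035-02-26.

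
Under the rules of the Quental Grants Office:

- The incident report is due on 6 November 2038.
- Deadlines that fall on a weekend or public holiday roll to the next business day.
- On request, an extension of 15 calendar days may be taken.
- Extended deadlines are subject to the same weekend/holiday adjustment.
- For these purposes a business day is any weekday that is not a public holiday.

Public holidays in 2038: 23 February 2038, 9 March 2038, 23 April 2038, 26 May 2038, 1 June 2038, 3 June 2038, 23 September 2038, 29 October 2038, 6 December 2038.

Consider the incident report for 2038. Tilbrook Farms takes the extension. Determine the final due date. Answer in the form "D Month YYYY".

The stated deadline is 6 November 2038.
Because 6 November 2038 is a Saturday, the deadline becomes 8 November 2038 (Monday).
Add the 15 calendar-day extension to 8 November 2038: 23 November 2038.
23 November 2038 is a Tuesday and not a listed holiday, so it stands.
The final due date is 23 November 2038.

23 November 2038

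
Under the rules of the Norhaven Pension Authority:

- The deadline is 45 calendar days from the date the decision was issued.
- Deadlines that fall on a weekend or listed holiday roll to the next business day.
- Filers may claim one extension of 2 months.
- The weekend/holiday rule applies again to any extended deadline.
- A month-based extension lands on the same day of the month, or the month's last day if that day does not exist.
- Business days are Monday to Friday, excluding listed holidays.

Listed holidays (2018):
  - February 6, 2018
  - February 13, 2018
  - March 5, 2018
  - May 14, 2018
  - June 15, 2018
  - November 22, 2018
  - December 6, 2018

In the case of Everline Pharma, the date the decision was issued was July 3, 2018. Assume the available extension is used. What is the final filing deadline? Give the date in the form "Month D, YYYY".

October 17, 2018

Adding 45 calendar days to July 3, 2018 gives August 17, 2018.
August 17, 2018 is a Friday and not a listed holiday, so it stands.
Add 2 months to August 17, 2018: October 17, 2018.
October 17, 2018 (Wednesday) is already a business day.
The final due date is October 17, 2018.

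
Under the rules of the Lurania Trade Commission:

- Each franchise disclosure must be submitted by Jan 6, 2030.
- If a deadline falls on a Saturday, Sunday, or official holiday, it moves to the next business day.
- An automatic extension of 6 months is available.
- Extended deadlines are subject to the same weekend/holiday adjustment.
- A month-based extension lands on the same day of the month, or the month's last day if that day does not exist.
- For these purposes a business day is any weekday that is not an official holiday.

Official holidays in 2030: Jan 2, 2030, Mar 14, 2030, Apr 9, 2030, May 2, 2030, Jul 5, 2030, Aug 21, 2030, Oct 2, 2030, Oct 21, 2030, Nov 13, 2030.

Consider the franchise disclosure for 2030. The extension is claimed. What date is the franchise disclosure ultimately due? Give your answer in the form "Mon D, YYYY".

Jul 8, 2030

The stated deadline is Jan 6, 2030.
Because Jan 6, 2030 is a Sunday, the deadline becomes Jan 7, 2030 (Monday).
Add 6 months to Jan 7, 2030: Jul 7, 2030.
Jul 7, 2030 is a Sunday, so it moves to the next business day, Jul 8, 2030 (Monday).
Deadline: Jul 8, 2030.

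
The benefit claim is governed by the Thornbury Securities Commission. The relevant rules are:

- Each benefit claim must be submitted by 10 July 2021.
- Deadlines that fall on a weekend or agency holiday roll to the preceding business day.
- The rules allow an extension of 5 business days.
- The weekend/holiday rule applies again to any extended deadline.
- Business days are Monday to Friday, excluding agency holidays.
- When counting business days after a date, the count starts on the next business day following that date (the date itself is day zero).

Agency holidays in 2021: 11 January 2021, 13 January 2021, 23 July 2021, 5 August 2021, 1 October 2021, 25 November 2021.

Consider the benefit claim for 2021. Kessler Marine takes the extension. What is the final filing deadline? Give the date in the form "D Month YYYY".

The stated deadline is 10 July 2021.
Because 10 July 2021 is a Saturday, the deadline becomes 9 July 2021 (Friday).
Counting 5 further business days from 9 July 2021 reaches 16 July 2021.
16 July 2021 is a Friday and not a listed holiday, so it stands.
Deadline: 16 July 2021.

16 July 2021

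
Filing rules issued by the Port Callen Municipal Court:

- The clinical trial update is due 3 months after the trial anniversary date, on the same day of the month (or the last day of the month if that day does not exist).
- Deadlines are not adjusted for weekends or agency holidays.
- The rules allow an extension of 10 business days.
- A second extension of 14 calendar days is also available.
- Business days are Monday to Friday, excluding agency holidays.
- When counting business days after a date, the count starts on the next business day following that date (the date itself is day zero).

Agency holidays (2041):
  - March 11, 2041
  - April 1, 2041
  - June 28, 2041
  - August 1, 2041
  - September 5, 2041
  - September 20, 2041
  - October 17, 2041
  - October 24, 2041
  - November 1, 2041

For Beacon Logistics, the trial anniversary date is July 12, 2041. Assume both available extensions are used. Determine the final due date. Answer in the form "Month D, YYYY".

November 12, 2041

3 months after July 12, 2041, on the same day of the month, is October 12, 2041.
October 12, 2041 is a Saturday; no weekend or holiday adjustment applies.
Applying the 10-business-day extension: 10 business days after October 12, 2041 is October 29, 2041.
October 29, 2041 falls on a Tuesday. The rules make no weekend/holiday allowance, so it remains October 29, 2041.
The 14-calendar-day extension moves the deadline from October 29, 2041 to November 12, 2041.
No adjustment is made for weekends or holidays, so November 12, 2041 stands.
So the filing is due November 12, 2041.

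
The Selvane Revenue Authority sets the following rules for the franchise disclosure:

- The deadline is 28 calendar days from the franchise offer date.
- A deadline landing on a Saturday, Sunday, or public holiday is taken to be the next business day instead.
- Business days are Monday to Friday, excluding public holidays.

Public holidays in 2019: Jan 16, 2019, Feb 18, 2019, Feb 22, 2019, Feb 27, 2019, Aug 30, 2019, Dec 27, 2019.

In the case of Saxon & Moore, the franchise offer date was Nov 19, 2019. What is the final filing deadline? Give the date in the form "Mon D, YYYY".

28 calendar days after Nov 19, 2019 is Dec 17, 2019.
Dec 17, 2019 (Tuesday) is already a business day.
Final deadline: Dec 17, 2019.

Dec 17, 2019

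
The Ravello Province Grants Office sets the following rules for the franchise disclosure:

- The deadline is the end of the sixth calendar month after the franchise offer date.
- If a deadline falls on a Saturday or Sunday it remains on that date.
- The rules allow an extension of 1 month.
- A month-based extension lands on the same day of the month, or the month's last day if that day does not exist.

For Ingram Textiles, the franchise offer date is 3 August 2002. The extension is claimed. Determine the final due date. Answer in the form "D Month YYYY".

6 months after 3 August 2002 falls in February 2003; the last day of that month is 28 February 2003.
28 February 2003 falls on a Friday. The rules make no weekend/holiday allowance, so it remains 28 February 2003.
Add 1 month to 28 February 2003: 28 March 2003.
28 March 2003 falls on a Friday. The rules make no weekend/holiday allowance, so it remains 28 March 2003.
So the filing is due 28 March 2003.

28 March 2003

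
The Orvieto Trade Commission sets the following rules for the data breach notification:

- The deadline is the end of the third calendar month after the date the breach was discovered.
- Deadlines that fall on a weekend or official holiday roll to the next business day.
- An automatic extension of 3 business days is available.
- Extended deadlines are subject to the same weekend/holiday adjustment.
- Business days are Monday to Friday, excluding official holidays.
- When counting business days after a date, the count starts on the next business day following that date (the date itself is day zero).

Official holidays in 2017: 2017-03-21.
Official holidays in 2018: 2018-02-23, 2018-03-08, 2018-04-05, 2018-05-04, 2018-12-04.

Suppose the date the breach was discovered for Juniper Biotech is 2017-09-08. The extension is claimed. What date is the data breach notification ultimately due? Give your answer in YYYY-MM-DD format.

3 months after 2017-09-08 is December 2017; that month ends on 2017-12-31.
2017-12-31 falls on a Sunday. Rolling to the next business day gives 2018-01-01, a Monday.
Applying the 3-business-day extension: 3 business days after 2018-01-01 is 2018-01-04.
2018-01-04 (Thursday) is already a business day.
Final deadline: 2018-01-04.

2018-01-04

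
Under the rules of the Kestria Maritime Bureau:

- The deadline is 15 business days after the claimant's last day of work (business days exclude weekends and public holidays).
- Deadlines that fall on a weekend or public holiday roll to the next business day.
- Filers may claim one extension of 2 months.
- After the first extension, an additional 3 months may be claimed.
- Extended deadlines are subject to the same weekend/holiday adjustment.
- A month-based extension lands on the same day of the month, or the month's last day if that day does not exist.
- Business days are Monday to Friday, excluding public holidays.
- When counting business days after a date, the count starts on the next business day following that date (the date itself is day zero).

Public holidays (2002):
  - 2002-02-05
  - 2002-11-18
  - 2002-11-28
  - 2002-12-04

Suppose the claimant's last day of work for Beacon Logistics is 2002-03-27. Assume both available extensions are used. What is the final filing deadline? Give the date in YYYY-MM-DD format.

2002-09-17

15 business days after 2002-03-27, excluding weekends and holidays, is 2002-04-17.
2002-04-17 falls on a Wednesday, which is a business day, so no adjustment is needed.
Applying the 2 months extension: 2 months after 2002-04-17 is 2002-06-17.
2002-06-17 is a Monday and not a listed holiday, so it stands.
Add 3 months to 2002-06-17: 2002-09-17.
2002-09-17 falls on a Tuesday, which is a business day, so no adjustment is needed.
Final deadline: 2002-09-17.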